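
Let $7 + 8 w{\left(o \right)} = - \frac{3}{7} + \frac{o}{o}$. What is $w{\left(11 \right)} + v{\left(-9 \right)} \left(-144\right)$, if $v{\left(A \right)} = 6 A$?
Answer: $\frac{435411}{56} \approx 7775.2$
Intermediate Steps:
$w{\left(o \right)} = - \frac{45}{56}$ ($w{\left(o \right)} = - \frac{7}{8} + \frac{- \frac{3}{7} + \frac{o}{o}}{8} = - \frac{7}{8} + \frac{\left(-3\right) \frac{1}{7} + 1}{8} = - \frac{7}{8} + \frac{- \frac{3}{7} + 1}{8} = - \frac{7}{8} + \frac{1}{8} \cdot \frac{4}{7} = - \frac{7}{8} + \frac{1}{14} = - \frac{45}{56}$)
$w{\left(11 \right)} + v{\left(-9 \right)} \left(-144\right) = - \frac{45}{56} + 6 \left(-9\right) \left(-144\right) = - \frac{45}{56} - -7776 = - \frac{45}{56} + 7776 = \frac{435411}{56}$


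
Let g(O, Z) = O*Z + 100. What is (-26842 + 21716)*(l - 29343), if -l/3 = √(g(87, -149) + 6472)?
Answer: 150412218 + 15378*I*√6391 ≈ 1.5041e+8 + 1.2294e+6*I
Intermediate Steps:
g(O, Z) = 100 + O*Z
l = -3*I*√6391 (l = -3*√((100 + 87*(-149)) + 6472) = -3*√((100 - 12963) + 6472) = -3*√(-12863 + 6472) = -3*I*√6391 ≈ -239.83*I)
(-26842 + 21716)*(l - 29343) = (-26842 + 21716)*(-3*I*√6391 - 29343) = -5126*(-29343 - 3*I*√6391) = 150412218 + 15378*I*√6391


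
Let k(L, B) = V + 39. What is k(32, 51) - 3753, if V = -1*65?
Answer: -3779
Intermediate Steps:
V = -65
k(L, B) = -26 (k(L, B) = -65 + 39 = -26)
k(32, 51) - 3753 = -26 - 3753 = -3779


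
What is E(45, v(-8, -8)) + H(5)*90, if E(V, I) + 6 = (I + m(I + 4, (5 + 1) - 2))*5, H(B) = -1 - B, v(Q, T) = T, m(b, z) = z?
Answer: -566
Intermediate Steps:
E(V, I) = 14 + 5*I (E(V, I) = -6 + (I + ((5 + 1) - 2))*5 = -6 + (I + (6 - 2))*5 = -6 + (I + 4)*5 = -6 + (4 + I)*5 = -6 + (20 + 5*I) = 14 + 5*I)
E(45, v(-8, -8)) + H(5)*90 = (14 + 5*(-8)) + (-1 - 1*5)*90 = (14 - 40) + (-1 - 5)*90 = -26 - 6*90 = -26 - 540 = -566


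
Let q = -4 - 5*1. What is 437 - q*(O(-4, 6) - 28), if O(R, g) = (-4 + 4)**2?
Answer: 185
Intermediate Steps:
O(R, g) = 0 (O(R, g) = 0**2 = 0)
q = -9 (q = -4 - 5 = -9)
437 - q*(O(-4, 6) - 28) = 437 - (-9)*(0 - 28) = 437 - (-9)*(-28) = 437 - 1*252 = 437 - 252 = 185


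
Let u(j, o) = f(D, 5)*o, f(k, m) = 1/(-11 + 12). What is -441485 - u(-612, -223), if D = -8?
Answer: -441262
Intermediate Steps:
f(k, m) = 1 (f(k, m) = 1/1 = 1)
u(j, o) = o (u(j, o) = 1*o = o)
-441485 - u(-612, -223) = -441485 - 1*(-223) = -441485 + 223 = -441262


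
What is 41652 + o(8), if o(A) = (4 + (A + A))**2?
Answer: 42052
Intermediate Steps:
o(A) = (4 + 2*A)**2
41652 + o(8) = 41652 + 4*(2 + 8)**2 = 41652 + 4*10**2 = 41652 + 4*100 = 41652 + 400 = 42052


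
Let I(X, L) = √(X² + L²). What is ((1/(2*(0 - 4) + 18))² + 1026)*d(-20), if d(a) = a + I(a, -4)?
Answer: -102601/5 + 102601*√26/25 ≈ 406.38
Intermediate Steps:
I(X, L) = √(L² + X²)
d(a) = a + √(16 + a²) (d(a) = a + √((-4)² + a²) = a + √(16 + a²))
((1/(2*(0 - 4) + 18))² + 1026)*d(-20) = ((1/(2*(0 - 4) + 18))² + 1026)*(-20 + √(16 + (-20)²)) = ((1/(2*(-4) + 18))² + 1026)*(-20 + √(16 + 400)) = ((1/(-8 + 18))² + 1026)*(-20 + √416) = ((1/10)² + 1026)*(-20 + 4*√26) = ((⅒)² + 1026)*(-20 + 4*√26) = (1/100 + 1026)*(-20 + 4*√26) = 102601*(-20 + 4*√26)/100 = -102601/5 + 102601*√26/25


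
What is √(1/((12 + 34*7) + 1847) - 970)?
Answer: I*√473942737/699 ≈ 31.145*I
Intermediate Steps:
√(1/((12 + 34*7) + 1847) - 970) = √(1/((12 + 238) + 1847) - 970) = √(1/(250 + 1847) - 970) = √(1/2097 - 970) = √(-2034089/2097) = I*√473942737/699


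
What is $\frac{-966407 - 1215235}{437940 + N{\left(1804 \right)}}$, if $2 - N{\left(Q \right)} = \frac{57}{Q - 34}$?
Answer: $- \frac{429056260}{86128587} \approx -4.9816$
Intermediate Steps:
$N{\left(Q \right)} = 2 - \frac{57}{-34 + Q}$ ($N{\left(Q \right)} = 2 - \frac{57}{Q - 34} = 2 - \frac{57}{-34 + Q}$)
$\frac{-966407 - 1215235}{437940 + N{\left(1804 \right)}} = \frac{-966407 - 1215235}{437940 + \frac{-125 + 2 \cdot 1804}{-34 + 1804}} = - \frac{2181642}{437940 + \frac{-125 + 3608}{1770}} = - \frac{2181642}{437940 + \frac{1}{1770} \cdot 3483} = - \frac{2181642}{437940 + \frac{1161}{590}} = - \frac{2181642}{\frac{258385761}{590}} = \left(-2181642\right) \frac{590}{258385761} = - \frac{429056260}{86128587}$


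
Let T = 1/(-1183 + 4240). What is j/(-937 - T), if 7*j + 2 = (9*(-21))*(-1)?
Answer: -571659/20050870 ≈ -0.028510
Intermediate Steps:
T = 1/3057 ≈ 0.00032712
j = 187/7 (j = -2/7 + ((9*(-21))*(-1))/7 = -2/7 + (-189*(-1))/7 = -2/7 + (⅐)*189 = -2/7 + 27 = 187/7 ≈ 26.714)
j/(-937 - T) = 187/(7*(-937 - 1*1/3057)) = 187/(7*(-937 - 1/3057)) = 187/(7*(-2864410/3057)) = (187/7)*(-3057/2864410) = -571659/20050870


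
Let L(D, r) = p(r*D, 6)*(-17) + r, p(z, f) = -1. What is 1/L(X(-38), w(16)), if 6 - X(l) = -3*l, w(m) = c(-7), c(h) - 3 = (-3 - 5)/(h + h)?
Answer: 7/144 ≈ 0.048611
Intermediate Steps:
c(h) = 3 - 4/h (c(h) = 3 + (-3 - 5)/(h + h) = 3 - 8*1/(2*h) = 3 - 4/h)
w(m) = 25/7 (w(m) = 3 - 4/(-7) = 3 - 4*(-⅐) = 3 + 4/7 = 25/7)
X(l) = 6 + 3*l (X(l) = 6 - (-3)*l = 6 + 3*l)
L(D, r) = 17 + r (L(D, r) = -1*(-17) + r = 17 + r)
1/L(X(-38), w(16)) = 1/(17 + 25/7) = 1/(144/7) = 7/144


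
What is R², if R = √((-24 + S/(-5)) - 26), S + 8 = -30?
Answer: -212/5 ≈ -42.400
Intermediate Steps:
S = -38 (S = -8 - 30 = -38)
R = 2*I*√265/5 (R = √((-24 - 38/(-5)) - 26) = √((-24 - 38*(-⅕)) - 26) = √((-24 + 38/5) - 26) = √(-82/5 - 26) = √(-212/5) = 2*I*√265/5 ≈ 6.5115*I)
R² = (2*I*√265/5)² = -212/5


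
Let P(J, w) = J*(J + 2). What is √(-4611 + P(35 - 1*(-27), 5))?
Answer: I*√643 ≈ 25.357*I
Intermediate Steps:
P(J, w) = J*(2 + J)
√(-4611 + P(35 - 1*(-27), 5)) = √(-4611 + (35 - 1*(-27))*(2 + (35 - 1*(-27)))) = √(-4611 + (35 + 27)*(2 + (35 + 27))) = √(-4611 + 62*(2 + 62)) = √(-4611 + 62*64) = √(-4611 + 3968) = √(-643) = I*√643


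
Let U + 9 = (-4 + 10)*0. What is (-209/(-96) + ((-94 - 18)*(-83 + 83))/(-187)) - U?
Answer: 1073/96 ≈ 11.177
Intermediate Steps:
U = -9 (U = -9 + (-4 + 10)*0 = -9 + 6*0 = -9 + 0 = -9)
(-209/(-96) + ((-94 - 18)*(-83 + 83))/(-187)) - U = (-209/(-96) + ((-94 - 18)*(-83 + 83))/(-187)) - 1*(-9) = (-209*(-1/96) - 112*0*(-1/187)) + 9 = (209/96 + 0*(-1/187)) + 9 = (209/96 + 0) + 9 = 209/96 + 9 = 1073/96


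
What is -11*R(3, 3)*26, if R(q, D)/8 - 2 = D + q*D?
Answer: -32032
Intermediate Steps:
R(q, D) = 16 + 8*D + 8*D*q (R(q, D) = 16 + 8*(D + q*D) = 16 + 8*(D + D*q) = 16 + (8*D + 8*D*q) = 16 + 8*D + 8*D*q)
-11*R(3, 3)*26 = -11*(16 + 8*3 + 8*3*3)*26 = -11*(16 + 24 + 72)*26 = -11*112*26 = -1232*26 = -32032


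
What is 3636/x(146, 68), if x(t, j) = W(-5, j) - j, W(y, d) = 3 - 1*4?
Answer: -1212/23 ≈ -52.696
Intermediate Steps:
W(y, d) = -1 (W(y, d) = 3 - 4 = -1)
x(t, j) = -1 - j
3636/x(146, 68) = 3636/(-1 - 1*68) = 3636/(-1 - 68) = 3636/(-69) = 3636*(-1/69) = -1212/23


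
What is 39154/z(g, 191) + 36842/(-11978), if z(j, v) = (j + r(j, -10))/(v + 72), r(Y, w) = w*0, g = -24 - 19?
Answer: -61672531581/257527 ≈ -2.3948e+5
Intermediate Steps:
g = -43
r(Y, w) = 0
z(j, v) = j/(72 + v) (z(j, v) = (j + 0)/(v + 72) = j/(72 + v))
39154/z(g, 191) + 36842/(-11978) = 39154/((-43/(72 + 191))) + 36842/(-11978) = 39154/((-43/263)) + 36842*(-1/11978) = 39154/((-43*1/263)) - 18421/5989 = 39154/(-43/263) - 18421/5989 = 39154*(-263/43) - 18421/5989 = -10297502/43 - 18421/5989 = -61672531581/257527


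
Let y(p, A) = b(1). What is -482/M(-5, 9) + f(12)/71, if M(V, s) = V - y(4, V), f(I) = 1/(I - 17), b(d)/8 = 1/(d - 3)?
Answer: 171109/355 ≈ 482.00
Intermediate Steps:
b(d) = 8/(-3 + d) (b(d) = 8/(d - 3) = 8/(-3 + d))
y(p, A) = -4 (y(p, A) = 8/(-3 + 1) = 8/(-2) = 8*(-1/2) = -4)
f(I) = 1/(-17 + I)
M(V, s) = 4 + V (M(V, s) = V - 1*(-4) = V + 4 = 4 + V)
-482/M(-5, 9) + f(12)/71 = -482/(4 - 5) + 1/((-17 + 12)*71) = -482/(-1) + (1/71)/(-5) = -482*(-1) - 1/5*1/71 = 482 - 1/355 = 171109/355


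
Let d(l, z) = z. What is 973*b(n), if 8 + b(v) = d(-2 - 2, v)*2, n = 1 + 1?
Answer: -3892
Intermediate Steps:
n = 2
b(v) = -8 + 2*v (b(v) = -8 + v*2 = -8 + 2*v)
973*b(n) = 973*(-8 + 2*2) = 973*(-8 + 4) = 973*(-4) = -3892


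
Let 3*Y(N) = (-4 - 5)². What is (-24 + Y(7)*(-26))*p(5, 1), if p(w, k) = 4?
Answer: -2904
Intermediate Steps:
Y(N) = 27 (Y(N) = (-4 - 5)²/3 = (⅓)*(-9)² = (⅓)*81 = 27)
(-24 + Y(7)*(-26))*p(5, 1) = (-24 + 27*(-26))*4 = (-24 - 702)*4 = -726*4 = -2904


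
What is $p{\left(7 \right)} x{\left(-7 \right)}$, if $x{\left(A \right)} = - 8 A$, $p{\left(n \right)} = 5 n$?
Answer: $1960$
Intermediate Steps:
$p{\left(7 \right)} x{\left(-7 \right)} = 5 \cdot 7 \left(\left(-8\right) \left(-7\right)\right) = 35 \cdot 56 = 1960$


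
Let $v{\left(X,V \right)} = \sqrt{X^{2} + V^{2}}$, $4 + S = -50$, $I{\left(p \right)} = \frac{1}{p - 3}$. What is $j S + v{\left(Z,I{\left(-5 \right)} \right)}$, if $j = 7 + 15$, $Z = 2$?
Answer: $-1188 + \frac{\sqrt{257}}{8} \approx -1186.0$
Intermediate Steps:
$I{\left(p \right)} = \frac{1}{-3 + p}$
$j = 22$
$S = -54$ ($S = -4 - 50 = -54$)
$v{\left(X,V \right)} = \sqrt{V^{2} + X^{2}}$
$j S + v{\left(Z,I{\left(-5 \right)} \right)} = 22 \left(-54\right) + \sqrt{\left(\frac{1}{-3 - 5}\right)^{2} + 2^{2}} = -1188 + \sqrt{\left(\frac{1}{-8}\right)^{2} + 4} = -1188 + \sqrt{\left(- \frac{1}{8}\right)^{2} + 4} = -1188 + \sqrt{\frac{1}{64} + 4} = -1188 + \sqrt{\frac{257}{64}} = -1188 + \frac{\sqrt{257}}{8}$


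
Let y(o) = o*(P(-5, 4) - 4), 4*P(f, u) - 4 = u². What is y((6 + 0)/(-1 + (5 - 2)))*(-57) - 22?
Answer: -193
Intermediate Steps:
P(f, u) = 1 + u²/4
y(o) = o (y(o) = o*((1 + (¼)*4²) - 4) = o*((1 + (¼)*16) - 4) = o*((1 + 4) - 4) = o*(5 - 4) = o*1 = o)
y((6 + 0)/(-1 + (5 - 2)))*(-57) - 22 = ((6 + 0)/(-1 + (5 - 2)))*(-57) - 22 = (6/(-1 + 3))*(-57) - 22 = (6/2)*(-57) - 22 = (6*(½))*(-57) - 22 = 3*(-57) - 22 = -171 - 22 = -193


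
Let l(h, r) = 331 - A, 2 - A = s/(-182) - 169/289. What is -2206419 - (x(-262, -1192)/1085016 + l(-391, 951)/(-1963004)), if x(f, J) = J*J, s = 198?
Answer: -15448802513939156387029/7001749597916892 ≈ -2.2064e+6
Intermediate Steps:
x(f, J) = J**2
A = 96588/26299 (A = 2 - (198/(-182) - 169/289) = 2 - (198*(-1/182) - 169*1/289) = 2 - (-99/91 - 169/289) = 2 - 1*(-43990/26299) = 2 + 43990/26299 = 96588/26299 ≈ 3.6727)
l(h, r) = 8608381/26299 (l(h, r) = 331 - 1*96588/26299 = 331 - 96588/26299 = 8608381/26299)
-2206419 - (x(-262, -1192)/1085016 + l(-391, 951)/(-1963004)) = -2206419 - ((-1192)**2/1085016 + (8608381/26299)/(-1963004)) = -2206419 - (1420864*(1/1085016) + (8608381/26299)*(-1/1963004)) = -2206419 - (177608/135627 - 8608381/51625042196) = -2206419 - 1*9167852965457281/7001749597916892 = -2206419 - 9167852965457281/7001749597916892 = -15448802513939156387029/7001749597916892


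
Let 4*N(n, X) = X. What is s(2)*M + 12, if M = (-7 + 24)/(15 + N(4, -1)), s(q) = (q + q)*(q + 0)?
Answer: 1252/59 ≈ 21.220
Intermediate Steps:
N(n, X) = X/4
s(q) = 2*q² (s(q) = (2*q)*q = 2*q²)
M = 68/59 (M = (-7 + 24)/(15 + (¼)*(-1)) = 17/(15 - ¼) = 17/(59/4) = 17*(4/59) = 68/59 ≈ 1.1525)
s(2)*M + 12 = (2*2²)*(68/59) + 12 = (2*4)*(68/59) + 12 = 8*(68/59) + 12 = 544/59 + 12 = 1252/59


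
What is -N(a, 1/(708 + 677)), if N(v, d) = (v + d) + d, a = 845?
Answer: -1170327/1385 ≈ -845.00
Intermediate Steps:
N(v, d) = v + 2*d (N(v, d) = (d + v) + d = v + 2*d)
-N(a, 1/(708 + 677)) = -(845 + 2/(708 + 677)) = -(845 + 2/1385) = -1*1170327/1385 = -1170327/1385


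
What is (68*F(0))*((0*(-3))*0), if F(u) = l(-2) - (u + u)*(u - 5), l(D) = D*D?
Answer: 0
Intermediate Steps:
l(D) = D**2
F(u) = 4 - 2*u*(-5 + u) (F(u) = (-2)**2 - (u + u)*(u - 5) = 4 - 2*u*(-5 + u))
(68*F(0))*((0*(-3))*0) = (68*(4 - 2*0**2 + 10*0))*((0*(-3))*0) = (68*(4 - 2*0 + 0))*(0*0) = (68*(4 + 0 + 0))*0 = (68*4)*0 = 272*0 = 0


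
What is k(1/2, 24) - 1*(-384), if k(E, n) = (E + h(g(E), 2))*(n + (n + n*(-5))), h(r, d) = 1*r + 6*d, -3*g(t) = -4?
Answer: -612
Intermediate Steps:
g(t) = 4/3 (g(t) = -⅓*(-4) = 4/3)
h(r, d) = r + 6*d
k(E, n) = -3*n*(40/3 + E) (k(E, n) = (E + (4/3 + 6*2))*(n + (n + n*(-5))) = (E + (4/3 + 12))*(n + (n - 5*n)) = (E + 40/3)*(n - 4*n) = (40/3 + E)*(-3*n) = -3*n*(40/3 + E))
k(1/2, 24) - 1*(-384) = -1*24*(40 + 3/2) - 1*(-384) = -1*24*(40 + 3*(½)) + 384 = -1*24*(40 + 3/2) + 384 = -1*24*83/2 + 384 = -996 + 384 = -612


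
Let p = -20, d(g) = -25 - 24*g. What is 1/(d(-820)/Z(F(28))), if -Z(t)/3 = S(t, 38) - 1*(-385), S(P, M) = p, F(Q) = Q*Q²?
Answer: -219/3931 ≈ -0.055711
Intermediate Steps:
F(Q) = Q³
S(P, M) = -20
Z(t) = -1095 (Z(t) = -3*(-20 - 1*(-385)) = -3*(-20 + 385) = -3*365 = -1095)
1/(d(-820)/Z(F(28))) = 1/((-25 - 24*(-820))/(-1095)) = 1/((-25 + 19680)*(-1/1095)) = 1/(19655*(-1/1095)) = 1/(-3931/219) = -219/3931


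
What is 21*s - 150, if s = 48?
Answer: 858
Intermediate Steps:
21*s - 150 = 21*48 - 150 = 1008 - 150 = 858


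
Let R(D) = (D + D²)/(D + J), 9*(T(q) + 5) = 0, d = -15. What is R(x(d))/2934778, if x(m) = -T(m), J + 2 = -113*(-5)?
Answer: 15/833476952 ≈ 1.7997e-8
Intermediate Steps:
T(q) = -5 (T(q) = -5 + (⅑)*0 = -5 + 0 = -5)
J = 563 (J = -2 - 113*(-5) = -2 + 565 = 563)
x(m) = 5 (x(m) = -1*(-5) = 5)
R(D) = (D + D²)/(563 + D) (R(D) = (D + D²)/(D + 563) = (D + D²)/(563 + D))
R(x(d))/2934778 = (5*(1 + 5)/(563 + 5))/2934778 = (5*6/568)*(1/2934778) = (5*(1/568)*6)*(1/2934778) = (15/284)*(1/2934778) = 15/833476952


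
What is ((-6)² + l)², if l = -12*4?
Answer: 144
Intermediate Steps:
l = -48
((-6)² + l)² = ((-6)² - 48)² = (36 - 48)² = (-12)² = 144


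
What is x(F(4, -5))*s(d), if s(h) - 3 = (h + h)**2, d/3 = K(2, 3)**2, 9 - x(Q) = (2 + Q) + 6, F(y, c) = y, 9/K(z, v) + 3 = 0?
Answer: -8757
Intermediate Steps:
K(z, v) = -3 (K(z, v) = 9/(-3 + 0) = 9/(-3) = 9*(-1/3) = -3)
x(Q) = 1 - Q (x(Q) = 9 - ((2 + Q) + 6) = 9 - (8 + Q) = 9 + (-8 - Q) = 1 - Q)
d = 27 (d = 3*(-3)**2 = 3*9 = 27)
s(h) = 3 + 4*h**2 (s(h) = 3 + (h + h)**2 = 3 + (2*h)**2 = 3 + 4*h**2)
x(F(4, -5))*s(d) = (1 - 1*4)*(3 + 4*27**2) = (1 - 4)*(3 + 4*729) = -3*(3 + 2916) = -3*2919 = -8757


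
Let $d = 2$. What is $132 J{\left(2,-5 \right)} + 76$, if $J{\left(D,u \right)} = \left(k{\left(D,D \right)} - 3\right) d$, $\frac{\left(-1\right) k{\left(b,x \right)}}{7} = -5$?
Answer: $8524$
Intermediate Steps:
$k{\left(b,x \right)} = 35$ ($k{\left(b,x \right)} = \left(-7\right) \left(-5\right) = 35$)
$J{\left(D,u \right)} = 64$ ($J{\left(D,u \right)} = \left(35 - 3\right) 2 = 32 \cdot 2 = 64$)
$132 J{\left(2,-5 \right)} + 76 = 132 \cdot 64 + 76 = 8448 + 76 = 8524$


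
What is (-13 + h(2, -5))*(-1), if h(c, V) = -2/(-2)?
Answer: 12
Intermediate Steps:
h(c, V) = 1 (h(c, V) = -2*(-1/2) = 1)
(-13 + h(2, -5))*(-1) = (-13 + 1)*(-1) = -12*(-1) = 12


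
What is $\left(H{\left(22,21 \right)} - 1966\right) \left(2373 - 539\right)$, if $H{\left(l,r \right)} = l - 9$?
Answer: $-3581802$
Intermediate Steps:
$H{\left(l,r \right)} = -9 + l$
$\left(H{\left(22,21 \right)} - 1966\right) \left(2373 - 539\right) = \left(\left(-9 + 22\right) - 1966\right) \left(2373 - 539\right) = \left(13 - 1966\right) 1834 = \left(-1953\right) 1834 = -3581802$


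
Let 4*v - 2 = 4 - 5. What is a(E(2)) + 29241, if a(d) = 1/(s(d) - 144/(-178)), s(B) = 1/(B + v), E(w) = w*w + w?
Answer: 63045821/2156 ≈ 29242.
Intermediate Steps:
v = ¼ (v = ½ + (4 - 5)/4 = ½ + (¼)*(-1) = ½ - ¼ = ¼ ≈ 0.25000)
E(w) = w + w² (E(w) = w² + w = w + w²)
s(B) = 1/(¼ + B) (s(B) = 1/(B + ¼) = 1/(¼ + B))
a(d) = 1/(72/89 + 4/(1 + 4*d)) (a(d) = 1/(4/(1 + 4*d) - 144/(-178)) = 1/(4/(1 + 4*d) - 144*(-1/178)) = 1/(4/(1 + 4*d) + 72/89) = 1/(72/89 + 4/(1 + 4*d)))
a(E(2)) + 29241 = 89*(1 + 4*(2*(1 + 2)))/(4*(107 + 72*(2*(1 + 2)))) + 29241 = 89*(1 + 4*(2*3))/(4*(107 + 72*(2*3))) + 29241 = 89*(1 + 4*6)/(4*(107 + 72*6)) + 29241 = 89*(1 + 24)/(4*(107 + 432)) + 29241 = (89/4)*25/539 + 29241 = (89/4)*(1/539)*25 + 29241 = 2225/2156 + 29241 = 63045821/2156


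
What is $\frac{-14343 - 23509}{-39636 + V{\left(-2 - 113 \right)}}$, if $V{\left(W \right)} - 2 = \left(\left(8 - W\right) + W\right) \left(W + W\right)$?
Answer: $\frac{18926}{20737} \approx 0.91267$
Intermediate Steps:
$V{\left(W \right)} = 2 + 16 W$ ($V{\left(W \right)} = 2 + \left(\left(8 - W\right) + W\right) \left(W + W\right) = 2 + 8 \cdot 2 W = 2 + 16 W$)
$\frac{-14343 - 23509}{-39636 + V{\left(-2 - 113 \right)}} = \frac{-14343 - 23509}{-39636 + \left(2 + 16 \left(-2 - 113\right)\right)} = - \frac{37852}{-39636 + \left(2 + 16 \left(-2 - 113\right)\right)} = - \frac{37852}{-39636 + \left(2 + 16 \left(-115\right)\right)} = - \frac{37852}{-39636 + \left(2 - 1840\right)} = - \frac{37852}{-39636 - 1838} = - \frac{37852}{-41474} = \left(-37852\right) \left(- \frac{1}{41474}\right) = \frac{18926}{20737}$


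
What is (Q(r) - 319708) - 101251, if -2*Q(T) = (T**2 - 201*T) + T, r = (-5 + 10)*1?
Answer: -840943/2 ≈ -4.2047e+5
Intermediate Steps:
r = 5 (r = 5*1 = 5)
Q(T) = 100*T - T**2/2 (Q(T) = -((T**2 - 201*T) + T)/2 = -(T**2 - 200*T)/2 = 100*T - T**2/2)
(Q(r) - 319708) - 101251 = ((1/2)*5*(200 - 1*5) - 319708) - 101251 = ((1/2)*5*(200 - 5) - 319708) - 101251 = ((1/2)*5*195 - 319708) - 101251 = (975/2 - 319708) - 101251 = -638441/2 - 101251 = -840943/2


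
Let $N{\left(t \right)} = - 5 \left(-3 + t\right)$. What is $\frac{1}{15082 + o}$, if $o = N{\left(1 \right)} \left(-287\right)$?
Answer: $\frac{1}{12212} \approx 8.1887 \cdot 10^{-5}$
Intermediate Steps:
$N{\left(t \right)} = 15 - 5 t$
$o = -2870$ ($o = \left(15 - 5\right) \left(-287\right) = 10 \left(-287\right) = -2870$)
$\frac{1}{15082 + o} = \frac{1}{15082 - 2870} = \frac{1}{12212}$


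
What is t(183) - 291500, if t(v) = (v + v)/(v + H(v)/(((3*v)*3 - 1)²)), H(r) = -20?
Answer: -18065763740293/61975601 ≈ -2.9150e+5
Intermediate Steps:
t(v) = 2*v/(v - 20/(-1 + 9*v)²) (t(v) = (v + v)/(v - 20/((3*v)*3 - 1)²) = (2*v)/(v - 20/(9*v - 1)²) = (2*v)/(v - 20/(-1 + 9*v)²) = 2*v/(v - 20/(-1 + 9*v)²))
t(183) - 291500 = 2*183*(-1 + 9*183)²/(-20 + 183*(-1 + 9*183)²) - 291500 = 2*183*(-1 + 1647)²/(-20 + 183*(-1 + 1647)²) - 291500 = 2*183*1646²/(-20 + 183*1646²) - 291500 = 2*183*2709316/(-20 + 183*2709316) - 291500 = 2*183*2709316/(-20 + 495804828) - 291500 = 2*183*2709316/495804808 - 291500 = 2*183*2709316*(1/495804808) - 291500 = 123951207/61975601 - 291500 = -18065763740293/61975601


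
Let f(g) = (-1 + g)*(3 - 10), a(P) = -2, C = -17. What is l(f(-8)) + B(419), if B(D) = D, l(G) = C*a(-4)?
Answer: 453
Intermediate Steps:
f(g) = 7 - 7*g (f(g) = (-1 + g)*(-7) = 7 - 7*g)
l(G) = 34 (l(G) = -17*(-2) = 34)
l(f(-8)) + B(419) = 34 + 419 = 453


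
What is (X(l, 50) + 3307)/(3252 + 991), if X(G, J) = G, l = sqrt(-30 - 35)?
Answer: 3307/4243 + I*sqrt(65)/4243 ≈ 0.7794 + 0.0019001*I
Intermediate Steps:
l = I*sqrt(65) (l = sqrt(-65) = I*sqrt(65) ≈ 8.0623*I)
(X(l, 50) + 3307)/(3252 + 991) = (I*sqrt(65) + 3307)/(3252 + 991) = (3307 + I*sqrt(65))/4243 = (3307 + I*sqrt(65))*(1/4243) = 3307/4243 + I*sqrt(65)/4243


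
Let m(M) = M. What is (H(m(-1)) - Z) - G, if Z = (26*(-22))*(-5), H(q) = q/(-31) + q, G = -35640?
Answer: 1016150/31 ≈ 32779.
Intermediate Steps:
H(q) = 30*q/31 (H(q) = q*(-1/31) + q = -q/31 + q = 30*q/31)
Z = 2860 (Z = -572*(-5) = 2860)
(H(m(-1)) - Z) - G = ((30/31)*(-1) - 1*2860) - 1*(-35640) = (-30/31 - 2860) + 35640 = -88690/31 + 35640 = 1016150/31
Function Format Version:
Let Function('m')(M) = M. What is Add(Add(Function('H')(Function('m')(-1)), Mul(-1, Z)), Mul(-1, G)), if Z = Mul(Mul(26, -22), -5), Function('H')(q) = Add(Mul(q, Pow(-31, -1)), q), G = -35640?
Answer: Rational(1016150, 31) ≈ 32779.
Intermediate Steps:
Function('H')(q) = Mul(Rational(30, 31), q) (Function('H')(q) = Add(Mul(q, Rational(-1, 31)), q) = Add(Mul(Rational(-1, 31), q), q) = Mul(Rational(30, 31), q))
Z = 2860 (Z = Mul(-572, -5) = 2860)
Add(Add(Function('H')(Function('m')(-1)), Mul(-1, Z)), Mul(-1, G)) = Add(Add(Mul(Rational(30, 31), -1), Mul(-1, 2860)), Mul(-1, -35640)) = Add(Add(Rational(-30, 31), -2860), 35640) = Add(Rational(-88690, 31), 35640) = Rational(1016150, 31)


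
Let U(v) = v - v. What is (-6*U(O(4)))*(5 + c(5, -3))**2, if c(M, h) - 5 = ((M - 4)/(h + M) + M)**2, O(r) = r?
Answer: 0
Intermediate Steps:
c(M, h) = 5 + (M + (-4 + M)/(M + h))**2 (c(M, h) = 5 + ((M - 4)/(h + M) + M)**2 = 5 + ((-4 + M)/(M + h) + M)**2 = 5 + (M + (-4 + M)/(M + h))**2)
U(v) = 0
(-6*U(O(4)))*(5 + c(5, -3))**2 = (-6*0)*(5 + (5 + (-4 + 5 + 5**2 + 5*(-3))**2/(5 - 3)**2))**2 = 0*(5 + (5 + (-4 + 5 + 25 - 15)**2/2**2))**2 = 0*(5 + (5 + (1/4)*11**2))**2 = 0*(5 + (5 + (1/4)*121))**2 = 0*(5 + (5 + 121/4))**2 = 0*(5 + 141/4)**2 = 0*(161/4)**2 = 0*(25921/16) = 0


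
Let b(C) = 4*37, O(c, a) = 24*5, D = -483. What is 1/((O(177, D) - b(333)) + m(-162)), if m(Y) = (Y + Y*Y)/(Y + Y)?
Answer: -2/217 ≈ -0.0092166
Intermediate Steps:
O(c, a) = 120
b(C) = 148
m(Y) = (Y + Y²)/(2*Y) (m(Y) = (Y + Y²)/((2*Y)) = (Y + Y²)*(1/(2*Y)) = (Y + Y²)/(2*Y))
1/((O(177, D) - b(333)) + m(-162)) = 1/((120 - 1*148) + (½ + (½)*(-162))) = 1/((120 - 148) + (½ - 81)) = 1/(-28 - 161/2) = 1/(-217/2) = -2/217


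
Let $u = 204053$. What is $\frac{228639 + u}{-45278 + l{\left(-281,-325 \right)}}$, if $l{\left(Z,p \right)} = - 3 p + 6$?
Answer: $- \frac{432692}{44297} \approx -9.768$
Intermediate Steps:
$l{\left(Z,p \right)} = 6 - 3 p$
$\frac{228639 + u}{-45278 + l{\left(-281,-325 \right)}} = \frac{228639 + 204053}{-45278 + \left(6 - -975\right)} = \frac{432692}{-45278 + \left(6 + 975\right)} = \frac{432692}{-45278 + 981} = \frac{432692}{-44297} = 432692 \left(- \frac{1}{44297}\right) = - \frac{432692}{44297}$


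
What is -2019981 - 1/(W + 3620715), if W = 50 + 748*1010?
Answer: -8839931751346/4376245 ≈ -2.0200e+6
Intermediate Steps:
W = 755530 (W = 50 + 755480 = 755530)
-2019981 - 1/(W + 3620715) = -2019981 - 1/(755530 + 3620715) = -2019981 - 1/4376245 = -8839931751346/4376245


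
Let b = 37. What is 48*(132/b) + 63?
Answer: 8667/37 ≈ 234.24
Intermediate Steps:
48*(132/b) + 63 = 48*(132/37) + 63 = 6336/37 + 63 = 8667/37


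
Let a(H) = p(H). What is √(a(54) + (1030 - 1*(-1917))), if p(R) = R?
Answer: √3001 ≈ 54.781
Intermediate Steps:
a(H) = H
√(a(54) + (1030 - 1*(-1917))) = √(54 + (1030 - 1*(-1917))) = √(54 + (1030 + 1917)) = √(54 + 2947) = √3001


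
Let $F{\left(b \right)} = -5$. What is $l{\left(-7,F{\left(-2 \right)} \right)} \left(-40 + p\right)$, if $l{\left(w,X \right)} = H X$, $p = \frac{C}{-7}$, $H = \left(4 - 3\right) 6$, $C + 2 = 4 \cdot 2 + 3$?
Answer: $\frac{8670}{7} \approx 1238.6$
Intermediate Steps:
$C = 9$ ($C = -2 + \left(4 \cdot 2 + 3\right) = -2 + \left(8 + 3\right) = -2 + 11 = 9$)
$H = 6$ ($H = 1 \cdot 6 = 6$)
$p = - \frac{9}{7}$ ($p = \frac{9}{-7} = 9 \left(- \frac{1}{7}\right) = - \frac{9}{7} \approx -1.2857$)
$l{\left(w,X \right)} = 6 X$
$l{\left(-7,F{\left(-2 \right)} \right)} \left(-40 + p\right) = 6 \left(-5\right) \left(-40 - \frac{9}{7}\right) = \left(-30\right) \left(- \frac{289}{7}\right) = \frac{8670}{7}$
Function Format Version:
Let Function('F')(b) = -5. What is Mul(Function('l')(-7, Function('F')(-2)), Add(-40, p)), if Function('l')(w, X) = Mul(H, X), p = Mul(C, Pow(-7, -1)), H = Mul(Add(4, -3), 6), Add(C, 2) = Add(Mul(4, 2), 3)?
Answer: Rational(8670, 7) ≈ 1238.6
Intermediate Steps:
C = 9 (C = Add(-2, Add(Mul(4, 2), 3)) = Add(-2, Add(8, 3)) = Add(-2, 11) = 9)
H = 6 (H = Mul(1, 6) = 6)
p = Rational(-9, 7) (p = Mul(9, Pow(-7, -1)) = Mul(9, Rational(-1, 7)) = Rational(-9, 7) ≈ -1.2857)
Function('l')(w, X) = Mul(6, X)
Mul(Function('l')(-7, Function('F')(-2)), Add(-40, p)) = Mul(Mul(6, -5), Add(-40, Rational(-9, 7))) = Mul(-30, Rational(-289, 7)) = Rational(8670, 7)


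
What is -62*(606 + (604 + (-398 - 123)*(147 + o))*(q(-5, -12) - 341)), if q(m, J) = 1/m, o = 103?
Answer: -13713104572/5 ≈ -2.7426e+9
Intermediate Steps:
-62*(606 + (604 + (-398 - 123)*(147 + o))*(q(-5, -12) - 341)) = -62*(606 + (604 + (-398 - 123)*(147 + 103))*(1/(-5) - 341)) = -62*(606 + (604 - 521*250)*(-1/5 - 341)) = -62*(606 + (604 - 130250)*(-1706/5)) = -62*(606 - 129646*(-1706/5)) = -62*(606 + 221176076/5) = -62*221179106/5 = -13713104572/5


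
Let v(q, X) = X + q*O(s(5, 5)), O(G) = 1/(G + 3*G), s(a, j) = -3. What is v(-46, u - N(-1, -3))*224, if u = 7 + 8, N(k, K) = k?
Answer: 13328/3 ≈ 4442.7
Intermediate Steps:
u = 15
O(G) = 1/(4*G)
v(q, X) = X - q/12 (v(q, X) = X + q*((¼)/(-3)) = X + q*((¼)*(-⅓)) = X + q*(-1/12) = X - q/12)
v(-46, u - N(-1, -3))*224 = ((15 - 1*(-1)) - 1/12*(-46))*224 = ((15 + 1) + 23/6)*224 = (16 + 23/6)*224 = (119/6)*224 = 13328/3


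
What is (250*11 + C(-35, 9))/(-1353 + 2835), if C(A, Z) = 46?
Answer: 466/247 ≈ 1.8866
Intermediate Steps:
(250*11 + C(-35, 9))/(-1353 + 2835) = (250*11 + 46)/(-1353 + 2835) = (2750 + 46)/1482 = 2796*(1/1482) = 466/247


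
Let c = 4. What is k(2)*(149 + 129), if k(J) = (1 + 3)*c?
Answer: 4448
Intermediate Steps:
k(J) = 16 (k(J) = (1 + 3)*4 = 4*4 = 16)
k(2)*(149 + 129) = 16*(149 + 129) = 16*278 = 4448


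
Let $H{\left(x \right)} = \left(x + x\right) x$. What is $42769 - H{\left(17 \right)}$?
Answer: $42191$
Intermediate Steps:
$H{\left(x \right)} = 2 x^{2}$ ($H{\left(x \right)} = 2 x x = 2 x^{2}$)
$42769 - H{\left(17 \right)} = 42769 - 2 \cdot 17^{2} = 42769 - 2 \cdot 289 = 42769 - 578 = 42191$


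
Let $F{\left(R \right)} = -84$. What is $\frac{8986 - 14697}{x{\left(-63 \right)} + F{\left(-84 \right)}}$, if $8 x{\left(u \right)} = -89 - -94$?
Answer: $\frac{45688}{667} \approx 68.498$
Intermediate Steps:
$x{\left(u \right)} = \frac{5}{8}$ ($x{\left(u \right)} = \frac{-89 - -94}{8} = \frac{-89 + 94}{8} = \frac{1}{8} \cdot 5 = \frac{5}{8}$)
$\frac{8986 - 14697}{x{\left(-63 \right)} + F{\left(-84 \right)}} = \frac{8986 - 14697}{\frac{5}{8} - 84} = - \frac{5711}{- \frac{667}{8}} = \left(-5711\right) \left(- \frac{8}{667}\right) = \frac{45688}{667}$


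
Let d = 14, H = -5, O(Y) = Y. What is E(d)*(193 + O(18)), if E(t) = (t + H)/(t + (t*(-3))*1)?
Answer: -1899/28 ≈ -67.821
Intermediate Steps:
E(t) = -(-5 + t)/(2*t) (E(t) = (t - 5)/(t + (t*(-3))*1) = (-5 + t)/(t - 3*t*1) = (-5 + t)/(t - 3*t) = (-5 + t)/((-2*t)) = (-5 + t)*(-1/(2*t)) = -(-5 + t)/(2*t))
E(d)*(193 + O(18)) = ((½)*(5 - 1*14)/14)*(193 + 18) = ((½)*(1/14)*(5 - 14))*211 = ((½)*(1/14)*(-9))*211 = -9/28*211 = -1899/28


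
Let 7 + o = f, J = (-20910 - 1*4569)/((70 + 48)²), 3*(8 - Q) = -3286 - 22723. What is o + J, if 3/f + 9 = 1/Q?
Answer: -4982199149/543718276 ≈ -9.1632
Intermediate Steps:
Q = 26033/3 (Q = 8 - (-3286 - 22723)/3 = 8 - ⅓*(-26009) = 8 + 26009/3 = 26033/3 ≈ 8677.7)
J = -25479/13924 (J = (-20910 - 4569)/(118²) = -25479/13924 ≈ -1.8299)
f = -26033/78098 (f = 3/(-9 + 1/(26033/3)) = 3/(-9 + 3/26033) = 3/(-234294/26033) = 3*(-26033/234294) = -26033/78098 ≈ -0.33334)
o = -572719/78098 (o = -7 - 26033/78098 = -572719/78098 ≈ -7.3333)
o + J = -572719/78098 - 25479/13924 = -4982199149/543718276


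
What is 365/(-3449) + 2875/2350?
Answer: 362325/324206 ≈ 1.1176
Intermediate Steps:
365/(-3449) + 2875/2350 = 365*(-1/3449) + 2875*(1/2350) = -365/3449 + 115/94 = 362325/324206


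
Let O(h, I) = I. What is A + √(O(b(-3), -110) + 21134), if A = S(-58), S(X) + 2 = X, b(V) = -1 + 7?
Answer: -60 + 12*√146 ≈ 84.997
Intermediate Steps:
b(V) = 6
S(X) = -2 + X
A = -60 (A = -2 - 58 = -60)
A + √(O(b(-3), -110) + 21134) = -60 + √(-110 + 21134) = -60 + √21024 = -60 + 12*√146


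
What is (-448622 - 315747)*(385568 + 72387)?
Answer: -350046605395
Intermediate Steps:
(-448622 - 315747)*(385568 + 72387) = -764369*457955 = -350046605395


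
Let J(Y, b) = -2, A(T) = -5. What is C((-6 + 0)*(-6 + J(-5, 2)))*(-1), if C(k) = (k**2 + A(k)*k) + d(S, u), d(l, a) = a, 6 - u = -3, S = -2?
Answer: -2073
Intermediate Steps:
u = 9 (u = 6 - 1*(-3) = 6 + 3 = 9)
C(k) = 9 + k**2 - 5*k (C(k) = (k**2 - 5*k) + 9 = 9 + k**2 - 5*k)
C((-6 + 0)*(-6 + J(-5, 2)))*(-1) = (9 + ((-6 + 0)*(-6 - 2))**2 - 5*(-6 + 0)*(-6 - 2))*(-1) = (9 + (-6*(-8))**2 - (-30)*(-8))*(-1) = (9 + 48**2 - 5*48)*(-1) = (9 + 2304 - 240)*(-1) = 2073*(-1) = -2073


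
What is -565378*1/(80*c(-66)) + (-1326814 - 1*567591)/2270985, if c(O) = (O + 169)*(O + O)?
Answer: -2353155979/7485166560 ≈ -0.31438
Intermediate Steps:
c(O) = 2*O*(169 + O) (c(O) = (169 + O)*(2*O) = 2*O*(169 + O))
-565378*1/(80*c(-66)) + (-1326814 - 1*567591)/2270985 = -565378*(-1/(10560*(169 - 66))) + (-1326814 - 1*567591)/2270985 = -565378/((2*(-66)*103)*80) + (-1326814 - 567591)*(1/2270985) = -565378/((-13596*80)) - 1894405*1/2270985 = -565378/(-1087680) - 378881/454197 = -565378*(-1/1087680) - 378881/454197 = 25699/49440 - 378881/454197 = -2353155979/7485166560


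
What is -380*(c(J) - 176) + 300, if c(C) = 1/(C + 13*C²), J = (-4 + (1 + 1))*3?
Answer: 15518390/231 ≈ 67179.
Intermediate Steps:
J = -6 (J = (-4 + 2)*3 = -2*3 = -6)
-380*(c(J) - 176) + 300 = -380*(1/((-6)*(1 + 13*(-6))) - 176) + 300 = -380*(-1/(6*(1 - 78)) - 176) + 300 = -380*(-⅙/(-77) - 176) + 300 = -380*(-⅙*(-1/77) - 176) + 300 = -380*(1/462 - 176) + 300 = -380*(-81311/462) + 300 = 15449090/231 + 300 = 15518390/231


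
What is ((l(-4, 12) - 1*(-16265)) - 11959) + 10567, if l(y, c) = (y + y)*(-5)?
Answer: 14913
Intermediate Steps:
l(y, c) = -10*y (l(y, c) = (2*y)*(-5) = -10*y)
((l(-4, 12) - 1*(-16265)) - 11959) + 10567 = ((-10*(-4) - 1*(-16265)) - 11959) + 10567 = ((40 + 16265) - 11959) + 10567 = (16305 - 11959) + 10567 = 4346 + 10567 = 14913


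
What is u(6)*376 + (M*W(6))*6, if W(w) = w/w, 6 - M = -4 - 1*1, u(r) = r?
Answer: 2322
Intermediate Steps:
M = 11 (M = 6 - (-4 - 1*1) = 6 - (-4 - 1) = 6 - 1*(-5) = 6 + 5 = 11)
W(w) = 1
u(6)*376 + (M*W(6))*6 = 6*376 + (11*1)*6 = 2256 + 11*6 = 2256 + 66 = 2322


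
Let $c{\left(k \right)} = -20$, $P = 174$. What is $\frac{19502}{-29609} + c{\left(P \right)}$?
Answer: $- \frac{611682}{29609} \approx -20.659$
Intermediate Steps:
$\frac{19502}{-29609} + c{\left(P \right)} = \frac{19502}{-29609} - 20 = 19502 \left(- \frac{1}{29609}\right) - 20 = - \frac{19502}{29609} - 20 = - \frac{611682}{29609}$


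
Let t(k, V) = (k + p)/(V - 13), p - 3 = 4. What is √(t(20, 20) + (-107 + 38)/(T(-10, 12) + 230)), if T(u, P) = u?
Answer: √2100945/770 ≈ 1.8824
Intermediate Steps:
p = 7 (p = 3 + 4 = 7)
t(k, V) = (7 + k)/(-13 + V) (t(k, V) = (k + 7)/(V - 13) = (7 + k)/(-13 + V))
√(t(20, 20) + (-107 + 38)/(T(-10, 12) + 230)) = √((7 + 20)/(-13 + 20) + (-107 + 38)/(-10 + 230)) = √(27/7 - 69/220) = √(5457/1540) = √2100945/770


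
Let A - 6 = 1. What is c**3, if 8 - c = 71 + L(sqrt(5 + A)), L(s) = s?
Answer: -252315 - 23838*sqrt(3) ≈ -2.9360e+5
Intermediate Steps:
A = 7 (A = 6 + 1 = 7)
c = -63 - 2*sqrt(3) (c = 8 - (71 + sqrt(5 + 7)) = 8 - (71 + sqrt(12)) = 8 - (71 + 2*sqrt(3)) = 8 + (-71 - 2*sqrt(3)) = -63 - 2*sqrt(3) ≈ -66.464)
c**3 = (-63 - 2*sqrt(3))**3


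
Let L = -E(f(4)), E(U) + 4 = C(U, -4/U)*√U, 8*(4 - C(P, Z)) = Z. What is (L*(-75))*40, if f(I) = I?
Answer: 12750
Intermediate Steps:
C(P, Z) = 4 - Z/8
E(U) = -4 + √U*(4 + 1/(2*U)) (E(U) = -4 + (4 - (-1)/(2*U))*√U = -4 + (4 + 1/(2*U))*√U = -4 + √U*(4 + 1/(2*U)))
L = -17/4 (L = -(-4 + 1/(2*√4) + 4*√4) = -(-4 + (½)*(½) + 4*2) = -(-4 + ¼ + 8) = -1*17/4 = -17/4 ≈ -4.2500)
(L*(-75))*40 = -17/4*(-75)*40 = (1275/4)*40 = 12750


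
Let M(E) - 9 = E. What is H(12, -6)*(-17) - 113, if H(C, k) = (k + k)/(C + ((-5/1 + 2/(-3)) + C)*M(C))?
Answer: -16181/145 ≈ -111.59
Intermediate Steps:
M(E) = 9 + E
H(C, k) = 2*k/(C + (9 + C)*(-17/3 + C)) (H(C, k) = (k + k)/(C + ((-5/1 + 2/(-3)) + C)*(9 + C)) = (2*k)/(C + ((-5*1 + 2*(-⅓)) + C)*(9 + C)) = (2*k)/(C + ((-5 - ⅔) + C)*(9 + C)) = (2*k)/(C + (-17/3 + C)*(9 + C)) = (2*k)/(C + (9 + C)*(-17/3 + C)) = 2*k/(C + (9 + C)*(-17/3 + C)))
H(12, -6)*(-17) - 113 = (6*(-6)/(-153 + 3*12² + 13*12))*(-17) - 113 = (6*(-6)/(-153 + 3*144 + 156))*(-17) - 113 = (6*(-6)/(-153 + 432 + 156))*(-17) - 113 = (6*(-6)/435)*(-17) - 113 = (6*(-6)*(1/435))*(-17) - 113 = -12/145*(-17) - 113 = 204/145 - 113 = -16181/145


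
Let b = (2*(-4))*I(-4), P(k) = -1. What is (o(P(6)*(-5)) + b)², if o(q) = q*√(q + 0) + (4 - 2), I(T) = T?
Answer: 1281 + 340*√5 ≈ 2041.3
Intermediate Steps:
b = 32 (b = (2*(-4))*(-4) = -8*(-4) = 32)
o(q) = 2 + q^(3/2) (o(q) = q*√q + 2 = q^(3/2) + 2 = 2 + q^(3/2))
(o(P(6)*(-5)) + b)² = ((2 + (-1*(-5))^(3/2)) + 32)² = ((2 + 5^(3/2)) + 32)² = ((2 + 5*√5) + 32)² = (34 + 5*√5)²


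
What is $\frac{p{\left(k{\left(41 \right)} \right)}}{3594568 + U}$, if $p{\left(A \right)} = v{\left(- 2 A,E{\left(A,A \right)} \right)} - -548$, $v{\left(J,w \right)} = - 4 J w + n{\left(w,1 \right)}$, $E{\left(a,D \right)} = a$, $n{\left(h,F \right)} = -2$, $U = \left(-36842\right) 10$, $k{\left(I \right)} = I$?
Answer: $\frac{6997}{1613074} \approx 0.0043377$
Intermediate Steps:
$U = -368420$
$v{\left(J,w \right)} = -2 - 4 J w$ ($v{\left(J,w \right)} = - 4 J w - 2 = -2 - 4 J w$)
$p{\left(A \right)} = 546 + 8 A^{2}$ ($p{\left(A \right)} = \left(-2 - 4 \left(- 2 A\right) A\right) - -548 = \left(-2 + 8 A^{2}\right) + 548 = 546 + 8 A^{2}$)
$\frac{p{\left(k{\left(41 \right)} \right)}}{3594568 + U} = \frac{546 + 8 \cdot 41^{2}}{3594568 - 368420} = \frac{546 + 8 \cdot 1681}{3226148} = \left(546 + 13448\right) \frac{1}{3226148} = 13994 \cdot \frac{1}{3226148} = \frac{6997}{1613074}$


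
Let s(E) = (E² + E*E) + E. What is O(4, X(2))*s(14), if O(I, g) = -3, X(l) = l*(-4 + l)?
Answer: -1218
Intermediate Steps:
s(E) = E + 2*E² (s(E) = (E² + E²) + E = 2*E² + E = E + 2*E²)
O(4, X(2))*s(14) = -42*(1 + 2*14) = -42*(1 + 28) = -42*29 = -3*406 = -1218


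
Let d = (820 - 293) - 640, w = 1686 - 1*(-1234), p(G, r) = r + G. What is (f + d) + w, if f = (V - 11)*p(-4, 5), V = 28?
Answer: 2824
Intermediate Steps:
p(G, r) = G + r
w = 2920 (w = 1686 + 1234 = 2920)
d = -113 (d = 527 - 640 = -113)
f = 17 (f = (28 - 11)*(-4 + 5) = 17*1 = 17)
(f + d) + w = (17 - 113) + 2920 = -96 + 2920 = 2824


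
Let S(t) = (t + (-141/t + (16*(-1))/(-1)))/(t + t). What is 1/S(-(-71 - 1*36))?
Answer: 11449/6510 ≈ 1.7587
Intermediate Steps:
S(t) = (16 + t - 141/t)/(2*t) (S(t) = (t + (-141/t - 16*(-1)))/((2*t)) = (t + (-141/t + 16))*(1/(2*t)) = (t + (16 - 141/t))*(1/(2*t)) = (16 + t - 141/t)*(1/(2*t)) = (16 + t - 141/t)/(2*t))
1/S(-(-71 - 1*36)) = 1/((-141 + (-(-71 - 1*36))**2 + 16*(-(-71 - 1*36)))/(2*(-(-71 - 1*36))**2)) = 1/((-141 + (-(-71 - 36))**2 + 16*(-(-71 - 36)))/(2*(-(-71 - 36))**2)) = 1/((-141 + (-1*(-107))**2 + 16*(-1*(-107)))/(2*(-1*(-107))**2)) = 1/((1/2)*(-141 + 107**2 + 16*107)/107**2) = 1/((1/2)*(1/11449)*(-141 + 11449 + 1712)) = 1/((1/2)*(1/11449)*13020) = 1/(6510/11449) = 11449/6510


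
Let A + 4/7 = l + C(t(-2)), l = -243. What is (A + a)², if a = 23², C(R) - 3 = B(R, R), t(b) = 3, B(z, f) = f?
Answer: 4161600/49 ≈ 84931.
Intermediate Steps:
C(R) = 3 + R
a = 529
A = -1663/7 (A = -4/7 + (-243 + (3 + 3)) = -4/7 + (-243 + 6) = -4/7 - 237 = -1663/7 ≈ -237.57)
(A + a)² = (-1663/7 + 529)² = (2040/7)² = 4161600/49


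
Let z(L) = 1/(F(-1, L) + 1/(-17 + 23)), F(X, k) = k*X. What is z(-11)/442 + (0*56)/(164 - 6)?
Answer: 3/14807 ≈ 0.00020261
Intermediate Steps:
F(X, k) = X*k
z(L) = 1/(⅙ - L) (z(L) = 1/(-L + 1/(-17 + 23)) = 1/(-L + 1/6) = 1/(-L + ⅙) = 1/(⅙ - L))
z(-11)/442 + (0*56)/(164 - 6) = (6/(1 - 6*(-11)))/442 + (0*56)/(164 - 6) = (6/(1 + 66))*(1/442) + 0/158 = (6/67)*(1/442) + 0*(1/158) = (6*(1/67))*(1/442) + 0 = (6/67)*(1/442) + 0 = 3/14807 + 0 = 3/14807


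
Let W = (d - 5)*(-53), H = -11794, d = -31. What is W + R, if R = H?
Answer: -9886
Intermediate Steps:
W = 1908 (W = (-31 - 5)*(-53) = -36*(-53) = 1908)
R = -11794
W + R = 1908 - 11794 = -9886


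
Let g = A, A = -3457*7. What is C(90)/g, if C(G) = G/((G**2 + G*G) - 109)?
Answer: -90/389386109 ≈ -2.3113e-7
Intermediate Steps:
A = -24199
g = -24199
C(G) = G/(-109 + 2*G**2) (C(G) = G/((G**2 + G**2) - 109) = G/(2*G**2 - 109) = G/(-109 + 2*G**2))
C(90)/g = (90/(-109 + 2*90**2))/(-24199) = (90/(-109 + 2*8100))*(-1/24199) = (90/(-109 + 16200))*(-1/24199) = (90/16091)*(-1/24199) = -90/389386109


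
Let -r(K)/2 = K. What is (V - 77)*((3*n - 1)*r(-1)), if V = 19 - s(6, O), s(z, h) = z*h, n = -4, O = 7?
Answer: 2600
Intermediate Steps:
s(z, h) = h*z
r(K) = -2*K
V = -23 (V = 19 - 7*6 = 19 - 1*42 = 19 - 42 = -23)
(V - 77)*((3*n - 1)*r(-1)) = (-23 - 77)*((3*(-4) - 1)*(-2*(-1))) = -100*(-12 - 1)*2 = -(-1300)*2 = -100*(-26) = 2600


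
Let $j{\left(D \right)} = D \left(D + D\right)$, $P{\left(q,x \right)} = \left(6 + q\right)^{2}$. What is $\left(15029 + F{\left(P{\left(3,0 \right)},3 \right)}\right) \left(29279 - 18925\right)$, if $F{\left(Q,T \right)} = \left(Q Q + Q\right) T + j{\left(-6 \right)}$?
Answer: $362669558$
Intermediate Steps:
$j{\left(D \right)} = 2 D^{2}$ ($j{\left(D \right)} = D 2 D = 2 D^{2}$)
$F{\left(Q,T \right)} = 72 + T \left(Q + Q^{2}\right)$ ($F{\left(Q,T \right)} = \left(Q Q + Q\right) T + 2 \left(-6\right)^{2} = \left(Q^{2} + Q\right) T + 2 \cdot 36 = \left(Q + Q^{2}\right) T + 72 = T \left(Q + Q^{2}\right) + 72 = 72 + T \left(Q + Q^{2}\right)$)
$\left(15029 + F{\left(P{\left(3,0 \right)},3 \right)}\right) \left(29279 - 18925\right) = \left(15029 + \left(72 + \left(6 + 3\right)^{2} \cdot 3 + 3 \left(\left(6 + 3\right)^{2}\right)^{2}\right)\right) \left(29279 - 18925\right) = \left(15029 + \left(72 + 9^{2} \cdot 3 + 3 \left(9^{2}\right)^{2}\right)\right) 10354 = \left(15029 + \left(72 + 81 \cdot 3 + 3 \cdot 81^{2}\right)\right) 10354 = \left(15029 + \left(72 + 243 + 3 \cdot 6561\right)\right) 10354 = \left(15029 + \left(72 + 243 + 19683\right)\right) 10354 = \left(15029 + 19998\right) 10354 = 35027 \cdot 10354 = 362669558$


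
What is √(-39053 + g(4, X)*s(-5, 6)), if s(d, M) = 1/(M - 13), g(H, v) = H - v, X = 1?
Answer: I*√1913618/7 ≈ 197.62*I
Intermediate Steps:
s(d, M) = 1/(-13 + M)
√(-39053 + g(4, X)*s(-5, 6)) = √(-39053 + (4 - 1*1)/(-13 + 6)) = √(-39053 + (4 - 1)/(-7)) = √(-39053 + 3*(-⅐)) = √(-39053 - 3/7) = √(-273374/7) = I*√1913618/7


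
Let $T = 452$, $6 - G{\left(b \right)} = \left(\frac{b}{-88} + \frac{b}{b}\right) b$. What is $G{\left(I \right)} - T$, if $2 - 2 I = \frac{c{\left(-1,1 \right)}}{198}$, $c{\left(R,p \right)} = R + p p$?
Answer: $- \frac{39335}{88} \approx -446.99$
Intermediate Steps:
$c{\left(R,p \right)} = R + p^{2}$
$I = 1$ ($I = 1 - \frac{\left(-1 + 1^{2}\right) \frac{1}{198}}{2} = 1 - \frac{\left(-1 + 1\right) \frac{1}{198}}{2} = 1 - \frac{0 \cdot \frac{1}{198}}{2} = 1 - 0 = 1 + 0 = 1$)
$G{\left(b \right)} = 6 - b \left(1 - \frac{b}{88}\right)$ ($G{\left(b \right)} = 6 - \left(\frac{b}{-88} + \frac{b}{b}\right) b = 6 - \left(b \left(- \frac{1}{88}\right) + 1\right) b = 6 - \left(- \frac{b}{88} + 1\right) b = 6 - \left(1 - \frac{b}{88}\right) b = 6 - b \left(1 - \frac{b}{88}\right)$)
$G{\left(I \right)} - T = \left(6 - 1 + \frac{1^{2}}{88}\right) - 452 = \left(6 - 1 + \frac{1}{88} \cdot 1\right) - 452 = \left(6 - 1 + \frac{1}{88}\right) - 452 = \frac{441}{88} - 452 = - \frac{39335}{88}$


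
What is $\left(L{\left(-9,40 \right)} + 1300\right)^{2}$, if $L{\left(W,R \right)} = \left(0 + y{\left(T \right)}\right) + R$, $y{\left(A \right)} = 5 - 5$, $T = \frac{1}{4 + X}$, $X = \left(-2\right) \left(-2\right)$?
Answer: $1795600$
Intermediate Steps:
$X = 4$
$T = \frac{1}{8}$ ($T = \frac{1}{4 + 4} = \frac{1}{8} \approx 0.125$)
$y{\left(A \right)} = 0$
$L{\left(W,R \right)} = R$ ($L{\left(W,R \right)} = \left(0 + 0\right) + R = 0 + R = R$)
$\left(L{\left(-9,40 \right)} + 1300\right)^{2} = \left(40 + 1300\right)^{2} = 1340^{2} = 1795600$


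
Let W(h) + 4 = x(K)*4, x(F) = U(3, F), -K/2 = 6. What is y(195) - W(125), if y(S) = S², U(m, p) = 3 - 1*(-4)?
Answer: 38001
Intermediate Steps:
K = -12 (K = -2*6 = -12)
U(m, p) = 7 (U(m, p) = 3 + 4 = 7)
x(F) = 7
W(h) = 24 (W(h) = -4 + 7*4 = -4 + 28 = 24)
y(195) - W(125) = 195² - 1*24 = 38025 - 24 = 38001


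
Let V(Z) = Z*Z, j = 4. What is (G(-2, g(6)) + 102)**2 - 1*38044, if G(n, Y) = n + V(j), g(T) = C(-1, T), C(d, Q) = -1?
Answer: -24588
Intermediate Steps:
V(Z) = Z**2
g(T) = -1
G(n, Y) = 16 + n (G(n, Y) = n + 4**2 = n + 16 = 16 + n)
(G(-2, g(6)) + 102)**2 - 1*38044 = ((16 - 2) + 102)**2 - 1*38044 = (14 + 102)**2 - 38044 = 116**2 - 38044 = 13456 - 38044 = -24588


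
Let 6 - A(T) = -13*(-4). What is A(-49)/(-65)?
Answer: 46/65 ≈ 0.70769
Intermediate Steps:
A(T) = -46 (A(T) = 6 - (-13)*(-4) = 6 - 1*52 = 6 - 52 = -46)
A(-49)/(-65) = -46/(-65) = -46*(-1/65) = 46/65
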